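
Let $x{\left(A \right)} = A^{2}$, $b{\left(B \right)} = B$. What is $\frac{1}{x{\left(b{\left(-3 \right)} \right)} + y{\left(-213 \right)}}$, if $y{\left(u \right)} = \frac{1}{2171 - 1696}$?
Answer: $\frac{475}{4276} \approx 0.11109$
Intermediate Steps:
$y{\left(u \right)} = \frac{1}{475}$
$\frac{1}{x{\left(b{\left(-3 \right)} \right)} + y{\left(-213 \right)}} = \frac{1}{\left(-3\right)^{2} + \frac{1}{475}} = \frac{1}{9 + \frac{1}{475}} = \frac{1}{\frac{4276}{475}} = \frac{475}{4276}$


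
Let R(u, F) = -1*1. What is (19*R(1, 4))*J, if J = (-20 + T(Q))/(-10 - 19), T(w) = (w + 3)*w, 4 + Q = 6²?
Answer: 20900/29 ≈ 720.69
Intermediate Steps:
Q = 32 (Q = -4 + 6² = -4 + 36 = 32)
R(u, F) = -1
T(w) = w*(3 + w) (T(w) = (3 + w)*w = w*(3 + w))
J = -1100/29 (J = (-20 + 32*(3 + 32))/(-10 - 19) = (-20 + 32*35)/(-29) = (-20 + 1120)*(-1/29) = 1100*(-1/29) = -1100/29 ≈ -37.931)
(19*R(1, 4))*J = (19*(-1))*(-1100/29) = -19*(-1100/29) = 20900/29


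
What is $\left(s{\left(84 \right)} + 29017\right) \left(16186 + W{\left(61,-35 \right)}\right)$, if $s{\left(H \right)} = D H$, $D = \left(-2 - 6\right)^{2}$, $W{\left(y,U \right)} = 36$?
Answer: $557923246$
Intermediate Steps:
$D = 64$ ($D = \left(-8\right)^{2} = 64$)
$s{\left(H \right)} = 64 H$
$\left(s{\left(84 \right)} + 29017\right) \left(16186 + W{\left(61,-35 \right)}\right) = \left(64 \cdot 84 + 29017\right) \left(16186 + 36\right) = \left(5376 + 29017\right) 16222 = 34393 \cdot 16222 = 557923246$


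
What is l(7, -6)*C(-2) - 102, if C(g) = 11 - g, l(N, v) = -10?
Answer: -232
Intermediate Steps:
l(7, -6)*C(-2) - 102 = -10*(11 - 1*(-2)) - 102 = -10*(11 + 2) - 102 = -10*13 - 102 = -130 - 102 = -232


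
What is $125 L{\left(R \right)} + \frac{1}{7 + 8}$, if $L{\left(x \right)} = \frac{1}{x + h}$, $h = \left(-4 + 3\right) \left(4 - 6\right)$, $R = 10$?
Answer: $\frac{629}{60} \approx 10.483$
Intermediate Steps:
$h = 2$ ($h = \left(-1\right) \left(-2\right) = 2$)
$L{\left(x \right)} = \frac{1}{2 + x}$ ($L{\left(x \right)} = \frac{1}{x + 2} = \frac{1}{2 + x}$)
$125 L{\left(R \right)} + \frac{1}{7 + 8} = \frac{125}{2 + 10} + \frac{1}{7 + 8} = \frac{125}{12} + \frac{1}{15} = \frac{629}{60}$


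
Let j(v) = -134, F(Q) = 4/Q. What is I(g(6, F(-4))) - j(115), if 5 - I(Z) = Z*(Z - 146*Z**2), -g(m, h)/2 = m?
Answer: -252293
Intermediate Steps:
g(m, h) = -2*m
I(Z) = 5 - Z*(Z - 146*Z**2)
I(g(6, F(-4))) - j(115) = (5 - (-2*6)**2 + 146*(-2*6)**3) - 1*(-134) = (5 - 1*(-12)**2 + 146*(-12)**3) + 134 = (5 - 1*144 + 146*(-1728)) + 134 = (5 - 144 - 252288) + 134 = -252427 + 134 = -252293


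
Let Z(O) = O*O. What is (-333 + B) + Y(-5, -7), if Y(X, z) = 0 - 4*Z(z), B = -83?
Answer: -612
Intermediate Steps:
Z(O) = O**2
Y(X, z) = -4*z**2 (Y(X, z) = 0 - 4*z**2 = -4*z**2)
(-333 + B) + Y(-5, -7) = (-333 - 83) - 4*(-7)**2 = -416 - 4*49 = -416 - 196 = -612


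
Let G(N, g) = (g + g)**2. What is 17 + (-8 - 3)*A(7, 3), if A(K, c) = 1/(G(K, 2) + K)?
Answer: 380/23 ≈ 16.522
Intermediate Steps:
G(N, g) = 4*g**2 (G(N, g) = (2*g)**2 = 4*g**2)
A(K, c) = 1/(16 + K) (A(K, c) = 1/(4*2**2 + K) = 1/(4*4 + K) = 1/(16 + K))
17 + (-8 - 3)*A(7, 3) = 17 + (-8 - 3)/(16 + 7) = 17 - 11/23 = 380/23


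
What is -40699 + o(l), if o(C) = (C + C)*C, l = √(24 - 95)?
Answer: -40841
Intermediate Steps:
l = I*√71 (l = √(-71) = I*√71 ≈ 8.4261*I)
o(C) = 2*C² (o(C) = (2*C)*C = 2*C²)
-40699 + o(l) = -40699 + 2*(I*√71)² = -40699 + 2*(-71) = -40699 - 142 = -40841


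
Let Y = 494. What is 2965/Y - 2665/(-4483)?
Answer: 14608605/2214602 ≈ 6.5965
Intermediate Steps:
2965/Y - 2665/(-4483) = 2965/494 - 2665/(-4483) = 2965*(1/494) - 2665*(-1/4483) = 2965/494 + 2665/4483 = 14608605/2214602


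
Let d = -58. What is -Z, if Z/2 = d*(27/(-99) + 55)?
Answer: 69832/11 ≈ 6348.4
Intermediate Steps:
Z = -69832/11 (Z = 2*(-58*(27/(-99) + 55)) = 2*(-58*(27*(-1/99) + 55)) = 2*(-58*(-3/11 + 55)) = 2*(-58*602/11) = 2*(-34916/11) = -69832/11 ≈ -6348.4)
-Z = -1*(-69832/11) = 69832/11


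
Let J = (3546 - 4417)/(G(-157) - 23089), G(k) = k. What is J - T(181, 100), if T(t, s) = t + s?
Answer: -6531255/23246 ≈ -280.96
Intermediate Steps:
T(t, s) = s + t
J = 871/23246 (J = (3546 - 4417)/(-157 - 23089) = -871/(-23246) = -871*(-1/23246) = 871/23246 ≈ 0.037469)
J - T(181, 100) = 871/23246 - (100 + 181) = 871/23246 - 1*281 = 871/23246 - 281 = -6531255/23246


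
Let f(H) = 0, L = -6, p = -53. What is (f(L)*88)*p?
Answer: 0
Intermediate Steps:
(f(L)*88)*p = (0*88)*(-53) = 0*(-53) = 0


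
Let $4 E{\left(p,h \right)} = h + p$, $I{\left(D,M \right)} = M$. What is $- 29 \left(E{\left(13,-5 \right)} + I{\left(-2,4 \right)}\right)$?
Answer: $-174$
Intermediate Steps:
$E{\left(p,h \right)} = \frac{h}{4} + \frac{p}{4}$ ($E{\left(p,h \right)} = \frac{h + p}{4} = \frac{h}{4} + \frac{p}{4}$)
$- 29 \left(E{\left(13,-5 \right)} + I{\left(-2,4 \right)}\right) = - 29 \left(\left(\frac{1}{4} \left(-5\right) + \frac{1}{4} \cdot 13\right) + 4\right) = - 29 \left(\left(- \frac{5}{4} + \frac{13}{4}\right) + 4\right) = - 29 \left(2 + 4\right) = \left(-29\right) 6 = -174$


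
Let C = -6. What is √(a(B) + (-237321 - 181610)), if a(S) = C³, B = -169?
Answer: I*√419147 ≈ 647.42*I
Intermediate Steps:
a(S) = -216 (a(S) = (-6)³ = -216)
√(a(B) + (-237321 - 181610)) = √(-216 + (-237321 - 181610)) = √(-216 - 418931) = √(-419147) = I*√419147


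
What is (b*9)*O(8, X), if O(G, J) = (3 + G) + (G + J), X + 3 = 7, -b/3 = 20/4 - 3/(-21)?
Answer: -22356/7 ≈ -3193.7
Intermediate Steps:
b = -108/7 (b = -3*(20/4 - 3/(-21)) = -3*(20*(¼) - 3*(-1/21)) = -3*(5 + ⅐) = -3*36/7 = -108/7 ≈ -15.429)
X = 4 (X = -3 + 7 = 4)
O(G, J) = 3 + J + 2*G
(b*9)*O(8, X) = (-108/7*9)*(3 + 4 + 2*8) = -972*(3 + 4 + 16)/7 = -972/7*23 = -22356/7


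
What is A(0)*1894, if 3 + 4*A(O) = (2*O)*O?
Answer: -2841/2 ≈ -1420.5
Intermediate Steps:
A(O) = -¾ + O²/2 (A(O) = -¾ + ((2*O)*O)/4 = -¾ + (2*O²)/4 = -¾ + O²/2)
A(0)*1894 = (-¾ + (½)*0²)*1894 = (-¾ + (½)*0)*1894 = (-¾ + 0)*1894 = -¾*1894 = -2841/2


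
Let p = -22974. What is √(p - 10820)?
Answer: I*√33794 ≈ 183.83*I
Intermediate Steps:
√(p - 10820) = √(-22974 - 10820) = √(-33794) = I*√33794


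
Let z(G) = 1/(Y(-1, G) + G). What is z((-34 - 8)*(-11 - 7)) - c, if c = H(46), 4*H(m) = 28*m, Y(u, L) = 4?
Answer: -244719/760 ≈ -322.00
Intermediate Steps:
H(m) = 7*m (H(m) = (28*m)/4 = 7*m)
c = 322 (c = 7*46 = 322)
z(G) = 1/(4 + G)
z((-34 - 8)*(-11 - 7)) - c = 1/(4 + (-34 - 8)*(-11 - 7)) - 1*322 = 1/(4 - 42*(-18)) - 322 = 1/(4 + 756) - 322 = 1/760 - 322 = -244719/760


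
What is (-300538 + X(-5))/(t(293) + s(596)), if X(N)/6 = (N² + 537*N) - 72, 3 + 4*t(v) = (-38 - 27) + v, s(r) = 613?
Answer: -1267720/2677 ≈ -473.56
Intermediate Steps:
t(v) = -17 + v/4 (t(v) = -¾ + ((-38 - 27) + v)/4 = -¾ + (-65 + v)/4 = -¾ + (-65/4 + v/4) = -17 + v/4)
X(N) = -432 + 6*N² + 3222*N (X(N) = 6*((N² + 537*N) - 72) = 6*(-72 + N² + 537*N) = -432 + 6*N² + 3222*N)
(-300538 + X(-5))/(t(293) + s(596)) = (-300538 + (-432 + 6*(-5)² + 3222*(-5)))/((-17 + (¼)*293) + 613) = (-300538 + (-432 + 6*25 - 16110))/((-17 + 293/4) + 613) = (-300538 + (-432 + 150 - 16110))/(225/4 + 613) = (-300538 - 16392)/(2677/4) = -316930*4/2677 = -1267720/2677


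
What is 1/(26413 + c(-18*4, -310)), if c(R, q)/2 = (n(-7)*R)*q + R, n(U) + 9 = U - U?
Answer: -1/375491 ≈ -2.6632e-6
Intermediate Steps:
n(U) = -9 (n(U) = -9 + (U - U) = -9 + 0 = -9)
c(R, q) = 2*R - 18*R*q (c(R, q) = 2*((-9*R)*q + R) = 2*(-9*R*q + R) = 2*(R - 9*R*q) = 2*R - 18*R*q)
1/(26413 + c(-18*4, -310)) = 1/(26413 + 2*(-18*4)*(1 - 9*(-310))) = 1/(26413 + 2*(-72)*(1 + 2790)) = 1/(26413 + 2*(-72)*2791) = 1/(26413 - 401904) = 1/(-375491) = -1/375491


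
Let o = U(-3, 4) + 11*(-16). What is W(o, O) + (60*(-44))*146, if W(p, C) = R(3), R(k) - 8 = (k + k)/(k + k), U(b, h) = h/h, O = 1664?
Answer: -385431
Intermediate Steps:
U(b, h) = 1
R(k) = 9 (R(k) = 8 + (k + k)/(k + k) = 8 + (2*k)/((2*k)) = 8 + (2*k)*(1/(2*k)) = 8 + 1 = 9)
o = -175 (o = 1 + 11*(-16) = 1 - 176 = -175)
W(p, C) = 9
W(o, O) + (60*(-44))*146 = 9 + (60*(-44))*146 = 9 - 2640*146 = 9 - 385440 = -385431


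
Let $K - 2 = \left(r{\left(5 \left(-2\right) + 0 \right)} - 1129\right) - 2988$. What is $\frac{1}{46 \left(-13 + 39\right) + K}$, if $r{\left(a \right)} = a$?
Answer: $- \frac{1}{2929} \approx -0.00034141$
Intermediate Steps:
$K = -4125$ ($K = 2 + \left(\left(\left(5 \left(-2\right) + 0\right) - 1129\right) - 2988\right) = 2 + \left(\left(\left(-10 + 0\right) - 1129\right) - 2988\right) = 2 - 4127 = -4125$)
$\frac{1}{46 \left(-13 + 39\right) + K} = \frac{1}{46 \left(-13 + 39\right) - 4125} = \frac{1}{46 \cdot 26 - 4125} = \frac{1}{1196 - 4125} = \frac{1}{-2929} = - \frac{1}{2929}$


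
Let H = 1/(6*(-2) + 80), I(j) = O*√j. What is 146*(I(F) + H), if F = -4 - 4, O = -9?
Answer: 73/34 - 2628*I*√2 ≈ 2.1471 - 3716.6*I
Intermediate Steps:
F = -8
I(j) = -9*√j
H = 1/68 (H = 1/(-12 + 80) = 1/68 ≈ 0.014706)
146*(I(F) + H) = 146*(-18*I*√2 + 1/68) = 146*(1/68 - 18*I*√2) = 73/34 - 2628*I*√2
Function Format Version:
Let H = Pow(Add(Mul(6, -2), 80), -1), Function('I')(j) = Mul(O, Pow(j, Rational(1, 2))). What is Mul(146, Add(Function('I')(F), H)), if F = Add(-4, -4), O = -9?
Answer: Add(Rational(73, 34), Mul(-2628, I, Pow(2, Rational(1, 2)))) ≈ Add(2.1471, Mul(-3716.6, I))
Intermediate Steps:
F = -8
Function('I')(j) = Mul(-9, Pow(j, Rational(1, 2)))
H = Rational(1, 68) (H = Pow(Add(-12, 80), -1) = Pow(68, -1) = Rational(1, 68) ≈ 0.014706)
Mul(146, Add(Function('I')(F), H)) = Mul(146, Add(Mul(-9, Pow(-8, Rational(1, 2))), Rational(1, 68))) = Mul(146, Add(Mul(-9, Mul(2, I, Pow(2, Rational(1, 2)))), Rational(1, 68))) = Mul(146, Add(Mul(-18, I, Pow(2, Rational(1, 2))), Rational(1, 68))) = Mul(146, Add(Rational(1, 68), Mul(-18, I, Pow(2, Rational(1, 2))))) = Add(Rational(73, 34), Mul(-2628, I, Pow(2, Rational(1, 2))))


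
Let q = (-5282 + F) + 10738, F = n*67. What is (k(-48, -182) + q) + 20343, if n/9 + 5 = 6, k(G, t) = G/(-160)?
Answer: 264023/10 ≈ 26402.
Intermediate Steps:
k(G, t) = -G/160 (k(G, t) = G*(-1/160) = -G/160)
n = 9 (n = -45 + 9*6 = -45 + 54 = 9)
F = 603 (F = 9*67 = 603)
q = 6059 (q = (-5282 + 603) + 10738 = -4679 + 10738 = 6059)
(k(-48, -182) + q) + 20343 = (-1/160*(-48) + 6059) + 20343 = (3/10 + 6059) + 20343 = 60593/10 + 20343 = 264023/10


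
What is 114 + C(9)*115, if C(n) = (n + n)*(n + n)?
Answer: 37374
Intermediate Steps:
C(n) = 4*n**2 (C(n) = (2*n)*(2*n) = 4*n**2)
114 + C(9)*115 = 114 + (4*9**2)*115 = 114 + (4*81)*115 = 114 + 324*115 = 114 + 37260 = 37374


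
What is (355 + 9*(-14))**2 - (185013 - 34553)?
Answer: -98019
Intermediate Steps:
(355 + 9*(-14))**2 - (185013 - 34553) = (355 - 126)**2 - 1*150460 = 229**2 - 150460 = 52441 - 150460 = -98019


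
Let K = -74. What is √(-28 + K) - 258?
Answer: -258 + I*√102 ≈ -258.0 + 10.1*I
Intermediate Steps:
√(-28 + K) - 258 = √(-28 - 74) - 258 = √(-102) - 258 = I*√102 - 258 = -258 + I*√102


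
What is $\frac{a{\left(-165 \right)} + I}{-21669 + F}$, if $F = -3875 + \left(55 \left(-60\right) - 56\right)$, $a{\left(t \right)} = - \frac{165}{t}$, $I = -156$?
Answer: $\frac{31}{5780} \approx 0.0053633$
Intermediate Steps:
$F = -7231$ ($F = -3875 - 3356 = -7231$)
$\frac{a{\left(-165 \right)} + I}{-21669 + F} = \frac{- \frac{165}{-165} - 156}{-21669 - 7231} = \frac{\left(-165\right) \left(- \frac{1}{165}\right) - 156}{-28900} = \left(1 - 156\right) \left(- \frac{1}{28900}\right) = \left(-155\right) \left(- \frac{1}{28900}\right) = \frac{31}{5780}$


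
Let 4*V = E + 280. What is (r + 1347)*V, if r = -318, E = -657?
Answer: -387933/4 ≈ -96983.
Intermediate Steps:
V = -377/4 (V = (-657 + 280)/4 = (¼)*(-377) = -377/4 ≈ -94.250)
(r + 1347)*V = (-318 + 1347)*(-377/4) = 1029*(-377/4) = -387933/4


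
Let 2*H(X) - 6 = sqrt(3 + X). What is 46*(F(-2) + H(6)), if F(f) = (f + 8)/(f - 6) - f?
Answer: 529/2 ≈ 264.50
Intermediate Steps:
H(X) = 3 + sqrt(3 + X)/2
F(f) = -f + (8 + f)/(-6 + f) (F(f) = (8 + f)/(-6 + f) - f = -f + (8 + f)/(-6 + f))
46*(F(-2) + H(6)) = 46*((8 - 1*(-2)**2 + 7*(-2))/(-6 - 2) + (3 + sqrt(3 + 6)/2)) = 46*((8 - 1*4 - 14)/(-8) + (3 + sqrt(9)/2)) = 46*(-(8 - 4 - 14)/8 + (3 + (1/2)*3)) = 46*(-1/8*(-10) + (3 + 3/2)) = 46*(5/4 + 9/2) = 46*(23/4) = 529/2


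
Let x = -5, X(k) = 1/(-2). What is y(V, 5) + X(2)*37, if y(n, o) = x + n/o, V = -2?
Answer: -239/10 ≈ -23.900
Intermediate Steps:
X(k) = -½
y(n, o) = -5 + n/o
y(V, 5) + X(2)*37 = (-5 - 2/5) - ½*37 = (-5 - 2*⅕) - 37/2 = (-5 - ⅖) - 37/2 = -27/5 - 37/2 = -239/10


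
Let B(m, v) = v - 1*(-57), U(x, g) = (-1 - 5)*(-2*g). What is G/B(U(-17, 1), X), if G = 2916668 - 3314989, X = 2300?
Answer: -398321/2357 ≈ -168.99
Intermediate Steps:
U(x, g) = 12*g (U(x, g) = -(-12)*g = 12*g)
B(m, v) = 57 + v (B(m, v) = v + 57 = 57 + v)
G = -398321
G/B(U(-17, 1), X) = -398321/(57 + 2300) = -398321/2357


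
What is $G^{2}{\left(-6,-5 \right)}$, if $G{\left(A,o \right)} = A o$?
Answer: $900$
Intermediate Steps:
$G^{2}{\left(-6,-5 \right)} = \left(\left(-6\right) \left(-5\right)\right)^{2} = 30^{2} = 900$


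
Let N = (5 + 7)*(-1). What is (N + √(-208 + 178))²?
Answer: (12 - I*√30)² ≈ 114.0 - 131.45*I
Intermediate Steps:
N = -12 (N = 12*(-1) = -12)
(N + √(-208 + 178))² = (-12 + √(-208 + 178))² = (-12 + √(-30))² = (-12 + I*√30)²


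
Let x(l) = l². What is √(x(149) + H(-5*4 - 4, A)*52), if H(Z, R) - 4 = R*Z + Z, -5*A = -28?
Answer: √354305/5 ≈ 119.05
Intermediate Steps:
A = 28/5 (A = -⅕*(-28) = 28/5 ≈ 5.6000)
H(Z, R) = 4 + Z + R*Z (H(Z, R) = 4 + (R*Z + Z) = 4 + (Z + R*Z) = 4 + Z + R*Z)
√(x(149) + H(-5*4 - 4, A)*52) = √(149² + (4 + (-5*4 - 4) + 28*(-5*4 - 4)/5)*52) = √(22201 + (4 + (-20 - 4) + 28*(-20 - 4)/5)*52) = √(22201 + (4 - 24 + (28/5)*(-24))*52) = √(22201 + (4 - 24 - 672/5)*52) = √(22201 - 772/5*52) = √(22201 - 40144/5) = √(70861/5) = √354305/5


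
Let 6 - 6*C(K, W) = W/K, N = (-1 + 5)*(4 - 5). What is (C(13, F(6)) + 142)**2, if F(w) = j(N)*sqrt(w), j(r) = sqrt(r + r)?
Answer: 10367639/507 - 44*I*sqrt(3)/3 ≈ 20449.0 - 25.403*I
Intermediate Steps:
N = -4 (N = 4*(-1) = -4)
j(r) = sqrt(2)*sqrt(r) (j(r) = sqrt(2*r) = sqrt(2)*sqrt(r))
F(w) = 2*I*sqrt(2)*sqrt(w) (F(w) = (sqrt(2)*sqrt(-4))*sqrt(w) = (sqrt(2)*(2*I))*sqrt(w) = (2*I*sqrt(2))*sqrt(w) = 2*I*sqrt(2)*sqrt(w))
C(K, W) = 1 - W/(6*K)
(C(13, F(6)) + 142)**2 = ((13 - I*sqrt(2)*sqrt(6)/3)/13 + 142)**2 = ((13 - 2*I*sqrt(3)/3)/13 + 142)**2 = ((1 - 2*I*sqrt(3)/39) + 142)**2 = (143 - 2*I*sqrt(3)/39)**2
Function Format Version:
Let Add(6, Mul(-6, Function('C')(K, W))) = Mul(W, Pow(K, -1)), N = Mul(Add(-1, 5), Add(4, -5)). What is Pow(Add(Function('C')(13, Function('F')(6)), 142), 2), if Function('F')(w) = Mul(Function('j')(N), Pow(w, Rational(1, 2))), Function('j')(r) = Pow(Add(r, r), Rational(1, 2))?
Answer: Add(Rational(10367639, 507), Mul(Rational(-44, 3), I, Pow(3, Rational(1, 2)))) ≈ Add(20449., Mul(-25.403, I))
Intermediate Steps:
N = -4 (N = Mul(4, -1) = -4)
Function('j')(r) = Mul(Pow(2, Rational(1, 2)), Pow(r, Rational(1, 2))) (Function('j')(r) = Pow(Mul(2, r), Rational(1, 2)) = Mul(Pow(2, Rational(1, 2)), Pow(r, Rational(1, 2))))
Function('F')(w) = Mul(2, I, Pow(2, Rational(1, 2)), Pow(w, Rational(1, 2))) (Function('F')(w) = Mul(Mul(Pow(2, Rational(1, 2)), Pow(-4, Rational(1, 2))), Pow(w, Rational(1, 2))) = Mul(Mul(Pow(2, Rational(1, 2)), Mul(2, I)), Pow(w, Rational(1, 2))) = Mul(Mul(2, I, Pow(2, Rational(1, 2))), Pow(w, Rational(1, 2))) = Mul(2, I, Pow(2, Rational(1, 2)), Pow(w, Rational(1, 2))))
Function('C')(K, W) = Add(1, Mul(Rational(-1, 6), W, Pow(K, -1))) (Function('C')(K, W) = Add(1, Mul(Rational(-1, 6), Mul(W, Pow(K, -1)))) = Add(1, Mul(Rational(-1, 6), W, Pow(K, -1))))
Pow(Add(Function('C')(13, Function('F')(6)), 142), 2) = Pow(Add(Mul(Pow(13, -1), Add(13, Mul(Rational(-1, 6), Mul(2, I, Pow(2, Rational(1, 2)), Pow(6, Rational(1, 2)))))), 142), 2) = Pow(Add(Mul(Rational(1, 13), Add(13, Mul(Rational(-1, 6), Mul(4, I, Pow(3, Rational(1, 2)))))), 142), 2) = Pow(Add(Mul(Rational(1, 13), Add(13, Mul(Rational(-2, 3), I, Pow(3, Rational(1, 2))))), 142), 2) = Pow(Add(Add(1, Mul(Rational(-2, 39), I, Pow(3, Rational(1, 2)))), 142), 2) = Pow(Add(143, Mul(Rational(-2, 39), I, Pow(3, Rational(1, 2)))), 2)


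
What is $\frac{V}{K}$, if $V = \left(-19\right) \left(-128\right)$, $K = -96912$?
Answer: $- \frac{152}{6057} \approx -0.025095$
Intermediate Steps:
$V = 2432$
$\frac{V}{K} = \frac{2432}{-96912} = 2432 \left(- \frac{1}{96912}\right) = - \frac{152}{6057}$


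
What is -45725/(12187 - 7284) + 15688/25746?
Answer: -550158793/63116319 ≈ -8.7166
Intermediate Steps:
-45725/(12187 - 7284) + 15688/25746 = -45725/4903 + 15688*(1/25746) = -45725*1/4903 + 7844/12873 = -45725/4903 + 7844/12873 = -550158793/63116319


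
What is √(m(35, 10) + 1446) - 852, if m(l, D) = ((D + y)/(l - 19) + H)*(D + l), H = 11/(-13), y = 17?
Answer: -852 + √4012359/52 ≈ -813.48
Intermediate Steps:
H = -11/13 (H = 11*(-1/13) = -11/13 ≈ -0.84615)
m(l, D) = (-11/13 + (17 + D)/(-19 + l))*(D + l) (m(l, D) = ((D + 17)/(l - 19) - 11/13)*(D + l) = ((17 + D)/(-19 + l) - 11/13)*(D + l) = (-11/13 + (17 + D)/(-19 + l))*(D + l))
√(m(35, 10) + 1446) - 852 = √((-11*35² + 13*10² + 430*10 + 430*35 + 2*10*35)/(13*(-19 + 35)) + 1446) - 852 = √((1/13)*(-11*1225 + 13*100 + 4300 + 15050 + 700)/16 + 1446) - 852 = √((1/13)*(1/16)*(-13475 + 1300 + 4300 + 15050 + 700) + 1446) - 852 = √((1/13)*(1/16)*7875 + 1446) - 852 = √(7875/208 + 1446) - 852 = √(308643/208) - 852 = √4012359/52 - 852 = -852 + √4012359/52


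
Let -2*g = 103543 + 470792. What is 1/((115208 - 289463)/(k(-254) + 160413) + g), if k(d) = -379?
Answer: -80017/22978368975 ≈ -3.4823e-6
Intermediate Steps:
g = -574335/2 (g = -(103543 + 470792)/2 = -½*574335 = -574335/2 ≈ -2.8717e+5)
1/((115208 - 289463)/(k(-254) + 160413) + g) = 1/((115208 - 289463)/(-379 + 160413) - 574335/2) = 1/(-174255/160034 - 574335/2) = 1/(-22978368975/80017) = -80017/22978368975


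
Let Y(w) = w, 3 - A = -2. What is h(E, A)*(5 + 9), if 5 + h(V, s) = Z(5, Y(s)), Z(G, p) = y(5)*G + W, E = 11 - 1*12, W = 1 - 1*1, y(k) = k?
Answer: 280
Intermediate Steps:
A = 5 (A = 3 - 1*(-2) = 3 + 2 = 5)
W = 0 (W = 1 - 1 = 0)
E = -1 (E = 11 - 12 = -1)
Z(G, p) = 5*G (Z(G, p) = 5*G + 0 = 5*G)
h(V, s) = 20 (h(V, s) = -5 + 5*5 = -5 + 25 = 20)
h(E, A)*(5 + 9) = 20*(5 + 9) = 20*14 = 280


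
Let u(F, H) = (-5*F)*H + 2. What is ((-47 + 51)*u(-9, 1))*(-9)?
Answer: -1692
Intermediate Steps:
u(F, H) = 2 - 5*F*H (u(F, H) = -5*F*H + 2 = 2 - 5*F*H)
((-47 + 51)*u(-9, 1))*(-9) = ((-47 + 51)*(2 - 5*(-9)*1))*(-9) = (4*(2 + 45))*(-9) = (4*47)*(-9) = 188*(-9) = -1692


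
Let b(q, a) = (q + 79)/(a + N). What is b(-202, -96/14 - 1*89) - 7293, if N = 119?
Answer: -394109/54 ≈ -7298.3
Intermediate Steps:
b(q, a) = (79 + q)/(119 + a) (b(q, a) = (q + 79)/(a + 119) = (79 + q)/(119 + a))
b(-202, -96/14 - 1*89) - 7293 = (79 - 202)/(119 + (-96/14 - 1*89)) - 7293 = -123/(119 + (-96*1/14 - 89)) - 7293 = -123/(119 + (-48/7 - 89)) - 7293 = -123/(119 - 671/7) - 7293 = -123/(162/7) - 7293 = (7/162)*(-123) - 7293 = -287/54 - 7293 = -394109/54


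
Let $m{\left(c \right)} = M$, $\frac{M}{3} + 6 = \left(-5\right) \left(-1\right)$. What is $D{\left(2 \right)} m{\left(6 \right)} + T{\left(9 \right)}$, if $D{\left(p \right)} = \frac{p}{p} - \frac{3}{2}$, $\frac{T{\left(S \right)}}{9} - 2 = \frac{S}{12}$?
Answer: $\frac{105}{4} \approx 26.25$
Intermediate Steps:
$T{\left(S \right)} = 18 + \frac{3 S}{4}$ ($T{\left(S \right)} = 18 + 9 \frac{S}{12} = 18 + \frac{3 S}{4}$)
$M = -3$ ($M = -18 + 3 \left(\left(-5\right) \left(-1\right)\right) = -18 + 3 \cdot 5 = -18 + 15 = -3$)
$D{\left(p \right)} = - \frac{1}{2}$ ($D{\left(p \right)} = 1 - \frac{3}{2} = - \frac{1}{2}$)
$m{\left(c \right)} = -3$
$D{\left(2 \right)} m{\left(6 \right)} + T{\left(9 \right)} = \left(- \frac{1}{2}\right) \left(-3\right) + \left(18 + \frac{3}{4} \cdot 9\right) = \frac{3}{2} + \left(18 + \frac{27}{4}\right) = \frac{3}{2} + \frac{99}{4} = \frac{105}{4}$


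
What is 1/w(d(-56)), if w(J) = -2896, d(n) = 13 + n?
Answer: -1/2896 ≈ -0.00034530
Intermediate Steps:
1/w(d(-56)) = 1/(-2896) = -1/2896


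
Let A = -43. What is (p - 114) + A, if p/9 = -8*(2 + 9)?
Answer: -949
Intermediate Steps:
p = -792 (p = 9*(-8*(2 + 9)) = 9*(-8*11) = 9*(-88) = -792)
(p - 114) + A = (-792 - 114) - 43 = -906 - 43 = -949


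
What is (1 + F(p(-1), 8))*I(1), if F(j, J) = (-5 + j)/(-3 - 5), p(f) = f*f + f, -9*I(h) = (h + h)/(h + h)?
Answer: -13/72 ≈ -0.18056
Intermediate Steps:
I(h) = -1/9 (I(h) = -(h + h)/(9*(h + h)) = -2*h/(9*(2*h)) = -2*h*1/(2*h)/9 = -1/9*1 = -1/9)
p(f) = f + f**2 (p(f) = f**2 + f = f + f**2)
F(j, J) = 5/8 - j/8 (F(j, J) = (-5 + j)/(-8) = (-5 + j)*(-1/8) = 5/8 - j/8)
(1 + F(p(-1), 8))*I(1) = (1 + (5/8 - (-1)*(1 - 1)/8))*(-1/9) = (1 + (5/8 - (-1)*0/8))*(-1/9) = (1 + (5/8 - 1/8*0))*(-1/9) = (1 + (5/8 + 0))*(-1/9) = (1 + 5/8)*(-1/9) = (13/8)*(-1/9) = -13/72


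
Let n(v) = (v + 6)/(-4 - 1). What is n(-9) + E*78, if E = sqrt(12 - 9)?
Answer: 3/5 + 78*sqrt(3) ≈ 135.70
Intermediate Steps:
n(v) = -6/5 - v/5 (n(v) = (6 + v)/(-5) = (6 + v)*(-1/5) = -6/5 - v/5)
E = sqrt(3) ≈ 1.7320
n(-9) + E*78 = (-6/5 - 1/5*(-9)) + sqrt(3)*78 = (-6/5 + 9/5) + 78*sqrt(3) = 3/5 + 78*sqrt(3)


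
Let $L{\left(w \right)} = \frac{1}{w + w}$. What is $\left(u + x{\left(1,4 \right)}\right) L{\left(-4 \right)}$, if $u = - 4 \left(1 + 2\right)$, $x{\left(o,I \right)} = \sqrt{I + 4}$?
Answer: $\frac{3}{2} - \frac{\sqrt{2}}{4} \approx 1.1464$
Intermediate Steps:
$x{\left(o,I \right)} = \sqrt{4 + I}$
$u = -12$ ($u = \left(-4\right) 3 = -12$)
$L{\left(w \right)} = \frac{1}{2 w}$
$\left(u + x{\left(1,4 \right)}\right) L{\left(-4 \right)} = \left(-12 + \sqrt{4 + 4}\right) \frac{1}{2 \left(-4\right)} = \left(-12 + \sqrt{8}\right) \frac{1}{2} \left(- \frac{1}{4}\right) = \left(-12 + 2 \sqrt{2}\right) \left(- \frac{1}{8}\right) = \frac{3}{2} - \frac{\sqrt{2}}{4}$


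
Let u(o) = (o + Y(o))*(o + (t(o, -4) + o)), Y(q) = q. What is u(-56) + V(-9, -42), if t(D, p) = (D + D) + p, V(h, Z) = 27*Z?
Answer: 24402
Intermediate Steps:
t(D, p) = p + 2*D (t(D, p) = 2*D + p = p + 2*D)
u(o) = 2*o*(-4 + 4*o) (u(o) = (o + o)*(o + ((-4 + 2*o) + o)) = (2*o)*(o + (-4 + 3*o)) = (2*o)*(-4 + 4*o) = 2*o*(-4 + 4*o))
u(-56) + V(-9, -42) = 8*(-56)*(-1 - 56) + 27*(-42) = 8*(-56)*(-57) - 1134 = 25536 - 1134 = 24402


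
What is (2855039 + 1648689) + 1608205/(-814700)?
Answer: 733837118679/162940 ≈ 4.5037e+6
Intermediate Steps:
(2855039 + 1648689) + 1608205/(-814700) = 4503728 + 1608205*(-1/814700) = 4503728 - 321641/162940 = 733837118679/162940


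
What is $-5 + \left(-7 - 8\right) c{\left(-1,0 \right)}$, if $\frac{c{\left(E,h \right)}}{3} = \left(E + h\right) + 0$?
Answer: $40$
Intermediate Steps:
$c{\left(E,h \right)} = 3 E + 3 h$ ($c{\left(E,h \right)} = 3 \left(\left(E + h\right) + 0\right) = 3 \left(E + h\right) = 3 E + 3 h$)
$-5 + \left(-7 - 8\right) c{\left(-1,0 \right)} = -5 + \left(-7 - 8\right) \left(3 \left(-1\right) + 3 \cdot 0\right) = -5 + \left(-7 - 8\right) \left(-3 + 0\right) = -5 - -45 = -5 + 45 = 40$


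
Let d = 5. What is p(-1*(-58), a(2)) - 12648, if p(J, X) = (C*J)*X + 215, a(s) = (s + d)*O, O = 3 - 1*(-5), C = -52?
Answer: -181329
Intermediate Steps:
O = 8 (O = 3 + 5 = 8)
a(s) = 40 + 8*s (a(s) = (s + 5)*8 = (5 + s)*8 = 40 + 8*s)
p(J, X) = 215 - 52*J*X (p(J, X) = (-52*J)*X + 215 = -52*J*X + 215 = 215 - 52*J*X)
p(-1*(-58), a(2)) - 12648 = (215 - 52*(-1*(-58))*(40 + 8*2)) - 12648 = (215 - 52*58*(40 + 16)) - 12648 = (215 - 52*58*56) - 12648 = (215 - 168896) - 12648 = -168681 - 12648 = -181329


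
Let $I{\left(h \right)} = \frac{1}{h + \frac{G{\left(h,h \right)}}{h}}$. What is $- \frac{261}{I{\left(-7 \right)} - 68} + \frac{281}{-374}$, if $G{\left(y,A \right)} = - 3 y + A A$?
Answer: $\frac{1334321}{432718} \approx 3.0836$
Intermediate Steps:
$G{\left(y,A \right)} = A^{2} - 3 y$ ($G{\left(y,A \right)} = - 3 y + A^{2} = A^{2} - 3 y$)
$I{\left(h \right)} = \frac{1}{h + \frac{h^{2} - 3 h}{h}}$
$- \frac{261}{I{\left(-7 \right)} - 68} + \frac{281}{-374} = - \frac{261}{\frac{1}{-3 + 2 \left(-7\right)} - 68} + \frac{281}{-374} = - \frac{261}{\frac{1}{-3 - 14} - 68} + 281 \left(- \frac{1}{374}\right) = - \frac{261}{\frac{1}{-17} - 68} - \frac{281}{374} = - \frac{261}{- \frac{1}{17} - 68} - \frac{281}{374} = - \frac{261}{- \frac{1157}{17}} - \frac{281}{374} = \left(-261\right) \left(- \frac{17}{1157}\right) - \frac{281}{374} = \frac{4437}{1157} - \frac{281}{374} = \frac{1334321}{432718}$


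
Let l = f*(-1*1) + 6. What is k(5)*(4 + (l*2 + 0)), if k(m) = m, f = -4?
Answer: 120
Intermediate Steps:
l = 10 (l = -(-4) + 6 = -4*(-1) + 6 = 4 + 6 = 10)
k(5)*(4 + (l*2 + 0)) = 5*(4 + (10*2 + 0)) = 5*(4 + (20 + 0)) = 5*(4 + 20) = 5*24 = 120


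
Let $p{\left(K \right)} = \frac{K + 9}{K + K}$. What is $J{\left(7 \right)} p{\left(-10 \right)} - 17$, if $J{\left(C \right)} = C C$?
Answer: $- \frac{291}{20} \approx -14.55$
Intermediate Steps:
$p{\left(K \right)} = \frac{9 + K}{2 K}$
$J{\left(C \right)} = C^{2}$
$J{\left(7 \right)} p{\left(-10 \right)} - 17 = 7^{2} \frac{9 - 10}{2 \left(-10\right)} - 17 = 49 \cdot \frac{1}{2} \left(- \frac{1}{10}\right) \left(-1\right) - 17 = 49 \cdot \frac{1}{20} - 17 = \frac{49}{20} - 17 = - \frac{291}{20}$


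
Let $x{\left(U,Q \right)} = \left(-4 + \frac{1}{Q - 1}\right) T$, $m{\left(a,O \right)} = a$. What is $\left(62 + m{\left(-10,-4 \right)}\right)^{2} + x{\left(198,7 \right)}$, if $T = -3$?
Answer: $\frac{5431}{2} \approx 2715.5$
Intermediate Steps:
$x{\left(U,Q \right)} = 12 - \frac{3}{-1 + Q}$ ($x{\left(U,Q \right)} = \left(-4 + \frac{1}{Q - 1}\right) \left(-3\right) = \left(-4 + \frac{1}{-1 + Q}\right) \left(-3\right) = 12 - \frac{3}{-1 + Q}$)
$\left(62 + m{\left(-10,-4 \right)}\right)^{2} + x{\left(198,7 \right)} = \left(62 - 10\right)^{2} + \frac{3 \left(-5 + 4 \cdot 7\right)}{-1 + 7} = 52^{2} + \frac{3 \left(-5 + 28\right)}{6} = 2704 + 3 \cdot \frac{1}{6} \cdot 23 = 2704 + \frac{23}{2} = \frac{5431}{2}$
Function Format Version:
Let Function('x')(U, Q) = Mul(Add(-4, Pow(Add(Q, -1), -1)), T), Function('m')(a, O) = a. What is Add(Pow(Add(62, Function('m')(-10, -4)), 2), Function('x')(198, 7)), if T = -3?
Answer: Rational(5431, 2) ≈ 2715.5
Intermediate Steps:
Function('x')(U, Q) = Add(12, Mul(-3, Pow(Add(-1, Q), -1))) (Function('x')(U, Q) = Mul(Add(-4, Pow(Add(Q, -1), -1)), -3) = Mul(Add(-4, Pow(Add(-1, Q), -1)), -3) = Add(12, Mul(-3, Pow(Add(-1, Q), -1))))
Add(Pow(Add(62, Function('m')(-10, -4)), 2), Function('x')(198, 7)) = Add(Pow(Add(62, -10), 2), Mul(3, Pow(Add(-1, 7), -1), Add(-5, Mul(4, 7)))) = Add(Pow(52, 2), Mul(3, Pow(6, -1), Add(-5, 28))) = Add(2704, Mul(3, Rational(1, 6), 23)) = Add(2704, Rational(23, 2)) = Rational(5431, 2)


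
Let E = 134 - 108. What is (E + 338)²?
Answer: 132496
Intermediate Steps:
E = 26
(E + 338)² = (26 + 338)² = 364² = 132496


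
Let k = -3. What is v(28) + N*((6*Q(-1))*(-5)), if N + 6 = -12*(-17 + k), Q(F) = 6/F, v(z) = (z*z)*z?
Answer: 64072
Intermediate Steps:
v(z) = z³ (v(z) = z²*z = z³)
N = 234 (N = -6 - 12*(-17 - 3) = -6 - 12*(-20) = -6 + 240 = 234)
v(28) + N*((6*Q(-1))*(-5)) = 28³ + 234*((6*(6/(-1)))*(-5)) = 21952 + 234*((6*(6*(-1)))*(-5)) = 21952 + 234*((6*(-6))*(-5)) = 21952 + 234*(-36*(-5)) = 21952 + 234*180 = 21952 + 42120 = 64072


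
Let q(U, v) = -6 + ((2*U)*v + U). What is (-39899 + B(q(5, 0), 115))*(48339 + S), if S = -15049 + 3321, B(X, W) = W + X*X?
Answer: -1456495413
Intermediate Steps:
q(U, v) = -6 + U + 2*U*v (q(U, v) = -6 + (2*U*v + U) = -6 + (U + 2*U*v) = -6 + U + 2*U*v)
B(X, W) = W + X**2
S = -11728
(-39899 + B(q(5, 0), 115))*(48339 + S) = (-39899 + (115 + (-6 + 5 + 2*5*0)**2))*(48339 - 11728) = (-39899 + (115 + (-6 + 5 + 0)**2))*36611 = (-39899 + (115 + (-1)**2))*36611 = (-39899 + (115 + 1))*36611 = (-39899 + 116)*36611 = -39783*36611 = -1456495413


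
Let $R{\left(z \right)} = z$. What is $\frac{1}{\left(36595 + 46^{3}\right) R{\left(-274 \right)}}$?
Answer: $- \frac{1}{36697094} \approx -2.725 \cdot 10^{-8}$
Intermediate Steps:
$\frac{1}{\left(36595 + 46^{3}\right) R{\left(-274 \right)}} = \frac{1}{\left(36595 + 46^{3}\right) \left(-274\right)} = \frac{1}{36595 + 97336} \left(- \frac{1}{274}\right) = \frac{1}{133931} \left(- \frac{1}{274}\right) = - \frac{1}{36697094}$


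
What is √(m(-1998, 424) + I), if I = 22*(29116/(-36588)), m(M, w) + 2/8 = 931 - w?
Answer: √163735114299/18294 ≈ 22.119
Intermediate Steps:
m(M, w) = 3723/4 - w (m(M, w) = -¼ + (931 - w) = 3723/4 - w)
I = -160138/9147 (I = 22*(29116*(-1/36588)) = 22*(-7279/9147) = -160138/9147 ≈ -17.507)
√(m(-1998, 424) + I) = √((3723/4 - 1*424) - 160138/9147) = √((3723/4 - 424) - 160138/9147) = √(2027/4 - 160138/9147) = √(17900417/36588) = √163735114299/18294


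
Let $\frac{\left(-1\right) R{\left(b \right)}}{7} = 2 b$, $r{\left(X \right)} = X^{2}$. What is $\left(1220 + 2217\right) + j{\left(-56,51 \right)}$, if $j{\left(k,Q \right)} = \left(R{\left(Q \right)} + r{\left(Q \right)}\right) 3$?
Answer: $9098$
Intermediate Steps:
$R{\left(b \right)} = - 14 b$ ($R{\left(b \right)} = - 7 \cdot 2 b = - 14 b$)
$j{\left(k,Q \right)} = - 42 Q + 3 Q^{2}$ ($j{\left(k,Q \right)} = \left(- 14 Q + Q^{2}\right) 3 = \left(Q^{2} - 14 Q\right) 3 = - 42 Q + 3 Q^{2}$)
$\left(1220 + 2217\right) + j{\left(-56,51 \right)} = \left(1220 + 2217\right) + 3 \cdot 51 \left(-14 + 51\right) = 3437 + 3 \cdot 51 \cdot 37 = 3437 + 5661 = 9098$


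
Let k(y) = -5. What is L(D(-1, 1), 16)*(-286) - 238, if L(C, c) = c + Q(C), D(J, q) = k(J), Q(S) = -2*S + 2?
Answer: -8246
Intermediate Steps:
Q(S) = 2 - 2*S
D(J, q) = -5
L(C, c) = 2 + c - 2*C (L(C, c) = c + (2 - 2*C) = 2 + c - 2*C)
L(D(-1, 1), 16)*(-286) - 238 = (2 + 16 - 2*(-5))*(-286) - 238 = (2 + 16 + 10)*(-286) - 238 = 28*(-286) - 238 = -8008 - 238 = -8246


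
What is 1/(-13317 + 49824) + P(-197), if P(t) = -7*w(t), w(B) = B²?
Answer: -9917601140/36507 ≈ -2.7166e+5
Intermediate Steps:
P(t) = -7*t²
1/(-13317 + 49824) + P(-197) = 1/(-13317 + 49824) - 7*(-197)² = 1/36507 - 7*38809 = 1/36507 - 271663 = -9917601140/36507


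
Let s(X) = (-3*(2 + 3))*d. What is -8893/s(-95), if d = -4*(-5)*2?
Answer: 8893/600 ≈ 14.822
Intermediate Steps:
d = 40 (d = 20*2 = 40)
s(X) = -600 (s(X) = -3*(2 + 3)*40 = -3*5*40 = -15*40 = -600)
-8893/s(-95) = -8893/(-600) = -8893*(-1/600) = 8893/600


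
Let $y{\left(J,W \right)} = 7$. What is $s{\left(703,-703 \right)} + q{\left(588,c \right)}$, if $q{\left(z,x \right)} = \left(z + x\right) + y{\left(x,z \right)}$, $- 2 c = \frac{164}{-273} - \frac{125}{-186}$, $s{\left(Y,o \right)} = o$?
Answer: $- \frac{3657223}{33852} \approx -108.04$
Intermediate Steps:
$c = - \frac{1207}{33852}$ ($c = - \frac{\frac{164}{-273} - \frac{125}{-186}}{2} = - \frac{164 \left(- \frac{1}{273}\right) - - \frac{125}{186}}{2} = - \frac{- \frac{164}{273} + \frac{125}{186}}{2} = \left(- \frac{1}{2}\right) \frac{1207}{16926} = - \frac{1207}{33852} \approx -0.035655$)
$q{\left(z,x \right)} = 7 + x + z$ ($q{\left(z,x \right)} = \left(z + x\right) + 7 = \left(x + z\right) + 7 = 7 + x + z$)
$s{\left(703,-703 \right)} + q{\left(588,c \right)} = -703 + \left(7 - \frac{1207}{33852} + 588\right) = -703 + \frac{20140733}{33852} = - \frac{3657223}{33852}$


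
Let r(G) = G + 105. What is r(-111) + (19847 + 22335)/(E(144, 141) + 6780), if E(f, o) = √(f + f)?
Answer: 424387/1915338 - 21091*√2/1915338 ≈ 0.20600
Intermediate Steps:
E(f, o) = √2*√f (E(f, o) = √(2*f) = √2*√f)
r(G) = 105 + G
r(-111) + (19847 + 22335)/(E(144, 141) + 6780) = (105 - 111) + (19847 + 22335)/(√2*√144 + 6780) = -6 + 42182/(√2*12 + 6780) = -6 + 42182/(12*√2 + 6780) = -6 + 42182/(6780 + 12*√2)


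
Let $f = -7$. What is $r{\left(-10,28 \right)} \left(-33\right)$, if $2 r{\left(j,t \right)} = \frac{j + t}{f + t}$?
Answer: $- \frac{99}{7} \approx -14.143$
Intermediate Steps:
$r{\left(j,t \right)} = \frac{j + t}{2 \left(-7 + t\right)}$ ($r{\left(j,t \right)} = \frac{\left(j + t\right) \frac{1}{-7 + t}}{2} = \frac{\frac{1}{-7 + t} \left(j + t\right)}{2} = \frac{j + t}{2 \left(-7 + t\right)}$)
$r{\left(-10,28 \right)} \left(-33\right) = \frac{-10 + 28}{2 \left(-7 + 28\right)} \left(-33\right) = \frac{1}{2} \cdot \frac{1}{21} \cdot 18 \left(-33\right) = \frac{3}{7} \left(-33\right) = - \frac{99}{7}$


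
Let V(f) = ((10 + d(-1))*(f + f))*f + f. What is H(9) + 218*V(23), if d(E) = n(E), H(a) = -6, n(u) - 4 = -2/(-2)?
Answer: 3464668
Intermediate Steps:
n(u) = 5 (n(u) = 4 - 2/(-2) = 4 - 2*(-½) = 4 + 1 = 5)
d(E) = 5
V(f) = f + 30*f² (V(f) = ((10 + 5)*(f + f))*f + f = (15*(2*f))*f + f = (30*f)*f + f = 30*f² + f = f + 30*f²)
H(9) + 218*V(23) = -6 + 218*(23*(1 + 30*23)) = -6 + 218*(23*(1 + 690)) = -6 + 218*(23*691) = -6 + 218*15893 = -6 + 3464674 = 3464668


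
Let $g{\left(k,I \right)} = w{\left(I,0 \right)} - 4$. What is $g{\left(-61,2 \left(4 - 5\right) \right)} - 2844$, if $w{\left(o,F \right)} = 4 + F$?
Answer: $-2844$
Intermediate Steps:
$g{\left(k,I \right)} = 0$ ($g{\left(k,I \right)} = \left(4 + 0\right) - 4 = 4 - 4 = 0$)
$g{\left(-61,2 \left(4 - 5\right) \right)} - 2844 = 0 - 2844 = -2844$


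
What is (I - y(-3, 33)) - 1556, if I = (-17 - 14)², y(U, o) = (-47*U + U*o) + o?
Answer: -670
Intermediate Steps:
y(U, o) = o - 47*U + U*o
I = 961 (I = (-31)² = 961)
(I - y(-3, 33)) - 1556 = (961 - (33 - 47*(-3) - 3*33)) - 1556 = (961 - (33 + 141 - 99)) - 1556 = (961 - 1*75) - 1556 = (961 - 75) - 1556 = 886 - 1556 = -670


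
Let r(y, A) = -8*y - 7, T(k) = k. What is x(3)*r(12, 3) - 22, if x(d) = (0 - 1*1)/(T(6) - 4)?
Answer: 59/2 ≈ 29.500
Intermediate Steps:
x(d) = -1/2 (x(d) = (0 - 1*1)/(6 - 4) = (0 - 1)/2 = -1*1/2 = -1/2)
r(y, A) = -7 - 8*y
x(3)*r(12, 3) - 22 = -(-7 - 8*12)/2 - 22 = -(-7 - 96)/2 - 22 = -1/2*(-103) - 22 = 103/2 - 22 = 59/2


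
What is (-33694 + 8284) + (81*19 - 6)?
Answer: -23877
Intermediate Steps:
(-33694 + 8284) + (81*19 - 6) = -25410 + (1539 - 6) = -25410 + 1533 = -23877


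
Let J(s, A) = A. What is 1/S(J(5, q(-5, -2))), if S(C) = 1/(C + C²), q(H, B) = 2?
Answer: 6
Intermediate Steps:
1/S(J(5, q(-5, -2))) = 1/(1/(2*(1 + 2))) = 1/((½)/3) = 1/((½)*(⅓)) = 1/(⅙) = 6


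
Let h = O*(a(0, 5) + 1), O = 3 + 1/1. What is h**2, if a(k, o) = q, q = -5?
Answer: 256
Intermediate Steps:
a(k, o) = -5
O = 4 (O = 3 + 1 = 4)
h = -16 (h = 4*(-5 + 1) = 4*(-4) = -16)
h**2 = (-16)**2 = 256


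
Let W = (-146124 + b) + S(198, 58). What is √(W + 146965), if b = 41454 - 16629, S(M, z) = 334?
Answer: 20*√65 ≈ 161.25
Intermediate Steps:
b = 24825
W = -120965 (W = (-146124 + 24825) + 334 = -121299 + 334 = -120965)
√(W + 146965) = √(-120965 + 146965) = √26000 = 20*√65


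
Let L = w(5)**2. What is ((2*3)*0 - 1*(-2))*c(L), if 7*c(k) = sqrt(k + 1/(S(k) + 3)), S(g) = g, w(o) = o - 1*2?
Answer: sqrt(327)/21 ≈ 0.86110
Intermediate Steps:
w(o) = -2 + o (w(o) = o - 2 = -2 + o)
L = 9 (L = (-2 + 5)**2 = 3**2 = 9)
c(k) = sqrt(k + 1/(3 + k))/7 (c(k) = sqrt(k + 1/(k + 3))/7 = sqrt(k + 1/(3 + k))/7)
((2*3)*0 - 1*(-2))*c(L) = ((2*3)*0 - 1*(-2))*(sqrt((1 + 9*(3 + 9))/(3 + 9))/7) = (6*0 + 2)*(sqrt((1 + 9*12)/12)/7) = (0 + 2)*(sqrt((1 + 108)/12)/7) = 2*(sqrt((1/12)*109)/7) = 2*(sqrt(109/12)/7) = 2*((sqrt(327)/6)/7) = 2*(sqrt(327)/42) = sqrt(327)/21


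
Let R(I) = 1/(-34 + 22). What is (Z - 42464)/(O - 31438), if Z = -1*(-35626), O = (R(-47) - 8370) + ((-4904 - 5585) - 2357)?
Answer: 82056/631849 ≈ 0.12987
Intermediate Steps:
R(I) = -1/12 (R(I) = 1/(-12) = -1/12)
O = -254593/12 (O = (-1/12 - 8370) + ((-4904 - 5585) - 2357) = -100441/12 + (-10489 - 2357) = -100441/12 - 12846 = -254593/12 ≈ -21216.)
Z = 35626
(Z - 42464)/(O - 31438) = (35626 - 42464)/(-254593/12 - 31438) = -6838/(-631849/12) = -6838*(-12/631849) = 82056/631849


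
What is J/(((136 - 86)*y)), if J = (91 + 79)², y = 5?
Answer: 578/5 ≈ 115.60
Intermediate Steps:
J = 28900 (J = 170² = 28900)
J/(((136 - 86)*y)) = 28900/(((136 - 86)*5)) = 28900/((50*5)) = 28900/250 = 28900*(1/250) = 578/5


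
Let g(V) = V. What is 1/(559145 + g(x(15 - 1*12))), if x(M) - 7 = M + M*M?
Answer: 1/559164 ≈ 1.7884e-6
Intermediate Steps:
x(M) = 7 + M + M² (x(M) = 7 + (M + M*M) = 7 + (M + M²) = 7 + M + M²)
1/(559145 + g(x(15 - 1*12))) = 1/(559145 + (7 + (15 - 1*12) + (15 - 1*12)²)) = 1/(559145 + (7 + (15 - 12) + (15 - 12)²)) = 1/(559145 + (7 + 3 + 3²)) = 1/(559145 + (7 + 3 + 9)) = 1/(559145 + 19) = 1/559164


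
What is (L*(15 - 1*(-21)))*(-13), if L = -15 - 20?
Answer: 16380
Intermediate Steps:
L = -35
(L*(15 - 1*(-21)))*(-13) = -35*(15 - 1*(-21))*(-13) = -35*(15 + 21)*(-13) = -35*36*(-13) = -1260*(-13) = 16380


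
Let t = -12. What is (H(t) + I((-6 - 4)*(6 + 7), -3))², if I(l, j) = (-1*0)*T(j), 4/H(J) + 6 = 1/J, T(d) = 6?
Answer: 2304/5329 ≈ 0.43235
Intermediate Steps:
H(J) = 4/(-6 + 1/J)
I(l, j) = 0 (I(l, j) = -1*0*6 = 0*6 = 0)
(H(t) + I((-6 - 4)*(6 + 7), -3))² = (-4*(-12)/(-1 + 6*(-12)) + 0)² = (-4*(-12)/(-1 - 72) + 0)² = (-4*(-12)/(-73) + 0)² = (-4*(-12)*(-1/73) + 0)² = (-48/73 + 0)² = (-48/73)² = 2304/5329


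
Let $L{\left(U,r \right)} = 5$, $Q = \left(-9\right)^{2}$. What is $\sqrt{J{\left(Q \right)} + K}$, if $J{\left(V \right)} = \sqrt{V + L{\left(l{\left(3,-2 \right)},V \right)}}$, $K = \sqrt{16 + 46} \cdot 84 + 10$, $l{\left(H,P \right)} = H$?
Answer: $\sqrt{10 + \sqrt{86} + 84 \sqrt{62}} \approx 26.09$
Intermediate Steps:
$Q = 81$
$K = 10 + 84 \sqrt{62}$ ($K = \sqrt{62} \cdot 84 + 10 = 84 \sqrt{62} + 10 = 10 + 84 \sqrt{62} \approx 671.42$)
$J{\left(V \right)} = \sqrt{5 + V}$ ($J{\left(V \right)} = \sqrt{V + 5} = \sqrt{5 + V}$)
$\sqrt{J{\left(Q \right)} + K} = \sqrt{\sqrt{5 + 81} + \left(10 + 84 \sqrt{62}\right)} = \sqrt{\sqrt{86} + \left(10 + 84 \sqrt{62}\right)} = \sqrt{10 + \sqrt{86} + 84 \sqrt{62}}$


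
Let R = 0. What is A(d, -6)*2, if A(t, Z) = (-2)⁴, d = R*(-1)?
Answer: 32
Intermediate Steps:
d = 0 (d = 0*(-1) = 0)
A(t, Z) = 16
A(d, -6)*2 = 16*2 = 32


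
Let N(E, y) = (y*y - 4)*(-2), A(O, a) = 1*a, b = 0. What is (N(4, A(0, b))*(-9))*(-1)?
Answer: 72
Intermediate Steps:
A(O, a) = a
N(E, y) = 8 - 2*y² (N(E, y) = (y² - 4)*(-2) = (-4 + y²)*(-2) = 8 - 2*y²)
(N(4, A(0, b))*(-9))*(-1) = ((8 - 2*0²)*(-9))*(-1) = ((8 - 2*0)*(-9))*(-1) = ((8 + 0)*(-9))*(-1) = (8*(-9))*(-1) = -72*(-1) = 72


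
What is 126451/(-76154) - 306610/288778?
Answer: -2302532493/845830762 ≈ -2.7222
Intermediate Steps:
126451/(-76154) - 306610/288778 = 126451*(-1/76154) - 306610*1/288778 = -9727/5858 - 153305/144389 = -2302532493/845830762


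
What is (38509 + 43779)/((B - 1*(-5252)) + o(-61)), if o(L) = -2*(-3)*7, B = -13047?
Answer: -82288/7753 ≈ -10.614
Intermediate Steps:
o(L) = 42 (o(L) = 6*7 = 42)
(38509 + 43779)/((B - 1*(-5252)) + o(-61)) = (38509 + 43779)/((-13047 - 1*(-5252)) + 42) = 82288/((-13047 + 5252) + 42) = 82288/(-7795 + 42) = 82288/(-7753) = 82288*(-1/7753) = -82288/7753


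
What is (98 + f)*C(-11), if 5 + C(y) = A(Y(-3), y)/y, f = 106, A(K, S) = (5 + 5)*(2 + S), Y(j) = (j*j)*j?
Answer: 7140/11 ≈ 649.09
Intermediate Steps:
Y(j) = j**3 (Y(j) = j**2*j = j**3)
A(K, S) = 20 + 10*S (A(K, S) = 10*(2 + S) = 20 + 10*S)
C(y) = -5 + (20 + 10*y)/y
(98 + f)*C(-11) = (98 + 106)*(5 + 20/(-11)) = 204*(5 + 20*(-1/11)) = 204*(5 - 20/11) = 204*(35/11) = 7140/11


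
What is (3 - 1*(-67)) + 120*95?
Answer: 11470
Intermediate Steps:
(3 - 1*(-67)) + 120*95 = (3 + 67) + 11400 = 70 + 11400 = 11470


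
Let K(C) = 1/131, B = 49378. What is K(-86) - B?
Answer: -6468517/131 ≈ -49378.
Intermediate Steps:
K(C) = 1/131
K(-86) - B = 1/131 - 1*49378 = 1/131 - 49378 = -6468517/131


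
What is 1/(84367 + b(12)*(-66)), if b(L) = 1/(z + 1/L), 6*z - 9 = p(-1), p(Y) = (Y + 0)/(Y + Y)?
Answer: 5/421637 ≈ 1.1859e-5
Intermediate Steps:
p(Y) = ½ (p(Y) = Y/((2*Y)) = Y*(1/(2*Y)) = ½)
z = 19/12 (z = 3/2 + (⅙)*(½) = 3/2 + 1/12 = 19/12 ≈ 1.5833)
b(L) = 1/(19/12 + 1/L)
1/(84367 + b(12)*(-66)) = 1/(84367 + (12*12/(12 + 19*12))*(-66)) = 1/(84367 + (12*12/(12 + 228))*(-66)) = 1/(84367 + (12*12/240)*(-66)) = 1/(84367 + (12*12*(1/240))*(-66)) = 1/(84367 + (⅗)*(-66)) = 1/(84367 - 198/5) = 1/(421637/5) = 5/421637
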